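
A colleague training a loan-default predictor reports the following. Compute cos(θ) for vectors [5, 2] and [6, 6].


A·B = 5·6 + 2·6 = 42
‖A‖ = √29 = 5.3852, ‖B‖ = √72 = 8.4853
cos = 42/(√29·√72) = 42/√2088 = 0.9191

0.9191


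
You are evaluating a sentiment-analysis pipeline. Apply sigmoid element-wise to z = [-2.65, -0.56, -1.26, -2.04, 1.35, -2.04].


σ(-2.65) = 1/(1+e^2.65) = 0.066
σ(-0.56) = 1/(1+e^0.56) = 0.3635
σ(-1.26) = 1/(1+e^1.26) = 0.221
σ(-2.04) = 1/(1+e^2.04) = 0.1151
σ(1.35) = 1/(1+e^-1.35) = 0.7941
σ(-2.04) = 1/(1+e^2.04) = 0.1151
result = [0.066, 0.3635, 0.221, 0.1151, 0.7941, 0.1151]

[0.066, 0.3635, 0.221, 0.1151, 0.7941, 0.1151]


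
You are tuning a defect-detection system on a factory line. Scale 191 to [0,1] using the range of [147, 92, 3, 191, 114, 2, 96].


min=2, max=191
(191-2)/(191-2) = 189/189 = 1.0

1.0


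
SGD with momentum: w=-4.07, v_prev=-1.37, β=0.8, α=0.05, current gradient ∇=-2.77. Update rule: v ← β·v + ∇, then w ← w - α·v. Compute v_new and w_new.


v_new = 0.8·-1.37 - 2.77 = -1.096 - 2.77 = -3.866
w_new = -4.07 - 0.05·-3.866 = -4.07 + 0.1933 = -3.8767

v_new=-3.866, w_new=-3.8767


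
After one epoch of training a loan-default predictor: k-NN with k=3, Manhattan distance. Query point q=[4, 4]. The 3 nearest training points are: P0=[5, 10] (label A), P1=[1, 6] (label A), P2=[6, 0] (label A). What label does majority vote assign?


d(q,P0) = 7  (label A)
d(q,P1) = 5  (label A)
d(q,P2) = 6  (label A)
Votes: A=3, B=0
Majority → A

A


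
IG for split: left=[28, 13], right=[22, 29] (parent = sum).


Parent = [50, 42], H_parent = 0.9945
H_left = 0.9012 (n=41), H_right = 0.9864 (n=51)
H_children = (41/92)·0.9012 + (51/92)·0.9864 = 0.9484
IG = 0.9945 - 0.9484 = 0.0461

0.0461


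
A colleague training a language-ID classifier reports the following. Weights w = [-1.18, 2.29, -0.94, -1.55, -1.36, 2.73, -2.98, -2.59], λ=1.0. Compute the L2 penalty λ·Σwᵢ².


‖w‖₂² = (-1.18)² + (2.29)² + (-0.94)² + (-1.55)² + (-1.36)² + (2.73)² + (-2.98)² + (-2.59)²
     = 1.3924 + 5.2441 + 0.8836 + 2.4025 + 1.8496 + 7.4529 + 8.8804 + 6.7081
     = 34.8136
λ·‖w‖₂² = 1.0·34.8136 = 34.8136

34.8136


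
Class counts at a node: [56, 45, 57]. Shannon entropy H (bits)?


Probabilities: [56/158, 45/158, 57/158] ≈ [0.3544, 0.2848, 0.3608]
H = -((56/158)·log₂(56/158) + (45/158)·log₂(45/158) + (57/158)·log₂(57/158))
  = 1.5771 bits

1.5771 bits


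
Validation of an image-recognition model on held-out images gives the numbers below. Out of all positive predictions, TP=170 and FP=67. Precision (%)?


Precision = TP/(TP+FP)
= 170/(170+67)
= 170/237 = 71.73%

71.73%


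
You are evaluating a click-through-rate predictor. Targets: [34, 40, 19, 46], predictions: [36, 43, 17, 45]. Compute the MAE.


Absolute errors: |34-36|=2, |40-43|=3, |19-17|=2, |46-45|=1
Sum = 8
MAE = 8/4 = 2

2


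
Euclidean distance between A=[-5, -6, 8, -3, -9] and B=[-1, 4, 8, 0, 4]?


d = √((-5+ 1)² + (-6-4)² + (8-8)² + (-3-0)² + (-9-4)²)
  = √(16 + 100 + 0 + 9 + 169)
  = √294 = 17.1464

17.1464


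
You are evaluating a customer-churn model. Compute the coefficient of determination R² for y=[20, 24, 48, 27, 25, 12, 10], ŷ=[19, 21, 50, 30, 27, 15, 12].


ȳ = 23.7143
SS_res = Σ(y-ŷ)² = 40
SS_tot = Σ(y-ȳ)² = 941.43
R² = 1 - SS_res/SS_tot = 1 - 0.0425 = 0.9575

0.9575


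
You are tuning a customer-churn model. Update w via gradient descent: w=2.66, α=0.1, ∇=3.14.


w_new = w - α·∇
= 2.66 - 0.1·3.14
= 2.66 - 0.314
= 2.346

2.346


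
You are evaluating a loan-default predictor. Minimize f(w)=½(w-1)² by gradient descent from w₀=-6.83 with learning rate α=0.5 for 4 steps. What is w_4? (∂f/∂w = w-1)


step 1: grad = -6.83-1 = -7.83; w = -6.83 - 0.5·(-7.83) = -2.915
step 2: grad = -2.915-1 = -3.915; w = -2.915 - 0.5·(-3.915) = -0.9575
step 3: grad = -0.9575-1 = -1.9575; w = -0.9575 - 0.5·(-1.9575) = 0.02125
step 4: grad = 0.02125-1 = -0.97875; w = 0.02125 - 0.5·(-0.97875) = 0.510625

0.510625


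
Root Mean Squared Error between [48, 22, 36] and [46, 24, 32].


MSE = 24/3 = 8
RMSE = √(24/3) = 2.8284

2.8284


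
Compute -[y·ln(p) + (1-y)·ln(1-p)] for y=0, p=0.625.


BCE = -[y·ln(p) + (1-y)·ln(1-p)]
= -0 - 1·ln(1-0.625)
= -ln(0.375) = 0.9808

0.9808


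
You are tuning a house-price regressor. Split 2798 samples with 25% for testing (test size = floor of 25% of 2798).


Test = ⌊2798·25/100⌋ = 699
Train = 2798 - 699 = 2099

Train: 2099, Test: 699


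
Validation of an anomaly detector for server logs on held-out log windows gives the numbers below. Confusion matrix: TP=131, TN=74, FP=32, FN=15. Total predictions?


Total = TP + TN + FP + FN
= 131 + 74 + 32 + 15
= 252
(Predicted positive: 163, predicted negative: 89)

252


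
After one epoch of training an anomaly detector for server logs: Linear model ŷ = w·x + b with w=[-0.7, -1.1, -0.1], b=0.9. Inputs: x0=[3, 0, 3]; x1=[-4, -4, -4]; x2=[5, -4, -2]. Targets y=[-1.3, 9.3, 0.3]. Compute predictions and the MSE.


ŷ0 = (-0.7)·(3) + (-1.1)·(0) + (-0.1)·(3) + 0.9 = -1.5
ŷ1 = (-0.7)·(-4) + (-1.1)·(-4) + (-0.1)·(-4) + 0.9 = 8.5
ŷ2 = (-0.7)·(5) + (-1.1)·(-4) + (-0.1)·(-2) + 0.9 = 2.0
errors² = [0.04, 0.64, 2.89]
MSE = 3.5700/3 = 1.19

1.19


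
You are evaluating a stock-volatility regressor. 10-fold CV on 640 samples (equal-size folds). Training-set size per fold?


Fold size = 640/10 = 64
Training per fold = 640 - 64 = 576

576


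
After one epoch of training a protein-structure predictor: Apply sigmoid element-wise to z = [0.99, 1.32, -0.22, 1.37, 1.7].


σ(0.99) = 1/(1+e^-0.99) = 0.7291
σ(1.32) = 1/(1+e^-1.32) = 0.7892
σ(-0.22) = 1/(1+e^0.22) = 0.4452
σ(1.37) = 1/(1+e^-1.37) = 0.7974
σ(1.7) = 1/(1+e^-1.7) = 0.8455
result = [0.7291, 0.7892, 0.4452, 0.7974, 0.8455]

[0.7291, 0.7892, 0.4452, 0.7974, 0.8455]


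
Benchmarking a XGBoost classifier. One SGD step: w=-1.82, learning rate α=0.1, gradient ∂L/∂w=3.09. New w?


w_new = w - α·∇
= -1.82 - 0.1·3.09
= -1.82 - 0.309
= -2.129

-2.129


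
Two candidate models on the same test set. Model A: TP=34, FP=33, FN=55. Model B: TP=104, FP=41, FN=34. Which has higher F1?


Model A: P=34/67=0.5075, R=34/89=0.382, F1=2PR/(P+R)=2TP/(2TP+FP+FN)=68/156=0.4359
Model B: P=104/145=0.7172, R=104/138=0.7536, F1=2PR/(P+R)=2TP/(2TP+FP+FN)=208/283=0.735
0.4359 < 0.735 → Model B

Model B


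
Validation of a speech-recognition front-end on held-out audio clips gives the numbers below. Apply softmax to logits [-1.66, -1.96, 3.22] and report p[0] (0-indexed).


Exponentials: e^-1.66=0.1901, e^-1.96=0.1409, e^3.22=25.0281
Sum = 25.3591
Softmax = [0.0075, 0.0056, 0.9869]
p[0] = 0.1901/25.3591 = 0.0075

0.0075


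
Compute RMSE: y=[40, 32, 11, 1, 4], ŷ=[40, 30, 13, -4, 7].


MSE = 42/5 = 8.4
RMSE = √(42/5) = 2.8983

2.8983


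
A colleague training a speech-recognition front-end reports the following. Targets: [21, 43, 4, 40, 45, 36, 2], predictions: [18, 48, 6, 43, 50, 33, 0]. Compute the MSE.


Squared errors: (21-18)²=9, (43-48)²=25, (4-6)²=4, (40-43)²=9, (45-50)²=25, (36-33)²=9, (2-0)²=4
Sum = 85
MSE = 85/7 = 85/7

85/7


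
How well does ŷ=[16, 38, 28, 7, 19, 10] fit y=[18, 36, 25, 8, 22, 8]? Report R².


ȳ = 19.5
SS_res = Σ(y-ŷ)² = 31
SS_tot = Σ(y-ȳ)² = 575.5
R² = 1 - SS_res/SS_tot = 1 - 0.0539 = 0.9461

0.9461


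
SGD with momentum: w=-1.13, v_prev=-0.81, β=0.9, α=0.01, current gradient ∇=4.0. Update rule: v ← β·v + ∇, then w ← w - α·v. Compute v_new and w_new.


v_new = 0.9·-0.81 + 4.0 = -0.729 + 4.0 = 3.271
w_new = -1.13 - 0.01·3.271 = -1.13 - 0.03271 = -1.16271

v_new=3.271, w_new=-1.16271


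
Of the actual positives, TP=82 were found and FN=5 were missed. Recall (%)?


Recall = TP/(TP+FN)
= 82/(82+5)
= 82/87 = 94.25%

94.25%


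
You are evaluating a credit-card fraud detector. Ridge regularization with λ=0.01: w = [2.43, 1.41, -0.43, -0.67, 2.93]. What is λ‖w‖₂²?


‖w‖₂² = (2.43)² + (1.41)² + (-0.43)² + (-0.67)² + (2.93)²
     = 5.9049 + 1.9881 + 0.1849 + 0.4489 + 8.5849
     = 17.1117
λ·‖w‖₂² = 0.01·17.1117 = 0.171117

0.171117


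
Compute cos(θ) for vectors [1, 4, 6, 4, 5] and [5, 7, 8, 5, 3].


A·B = 1·5 + 4·7 + 6·8 + 4·5 + 5·3 = 116
‖A‖ = √94 = 9.6954, ‖B‖ = √172 = 13.1149
cos = 116/(√94·√172) = 116/√16168 = 0.9123

0.9123


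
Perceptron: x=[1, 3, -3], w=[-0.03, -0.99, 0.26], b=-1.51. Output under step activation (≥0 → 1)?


z = (1)·(-0.03) + (3)·(-0.99) + (-3)·(0.26) - 1.51
  = -5.29
step(z) = 0 (z<0)

0


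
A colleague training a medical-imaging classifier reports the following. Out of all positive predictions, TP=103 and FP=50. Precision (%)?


Precision = TP/(TP+FP)
= 103/(103+50)
= 103/153 = 67.32%

67.32%


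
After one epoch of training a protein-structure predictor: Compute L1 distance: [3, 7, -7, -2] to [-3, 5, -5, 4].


d = |3+ 3| + |7-5| + |-7+ 5| + |-2-4|
  = 6 + 2 + 2 + 6
  = 16

16


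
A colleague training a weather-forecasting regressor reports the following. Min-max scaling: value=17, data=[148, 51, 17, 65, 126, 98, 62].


min=17, max=148
(17-17)/(148-17) = 0/131 = 0.0

0.0


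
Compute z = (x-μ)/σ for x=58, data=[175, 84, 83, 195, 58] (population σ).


μ = 119, σ = 55.0527
z = (58 - 119)/55.0527 = -1.108

-1.108


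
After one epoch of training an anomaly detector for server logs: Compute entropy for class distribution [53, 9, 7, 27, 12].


Probabilities: [53/108, 9/108, 7/108, 27/108, 12/108] ≈ [0.4907, 0.0833, 0.0648, 0.25, 0.1111]
H = -((53/108)·log₂(53/108) + (9/108)·log₂(9/108) + (7/108)·log₂(7/108) + (27/108)·log₂(27/108) + (12/108)·log₂(12/108))
  = 1.9108 bits

1.9108 bits


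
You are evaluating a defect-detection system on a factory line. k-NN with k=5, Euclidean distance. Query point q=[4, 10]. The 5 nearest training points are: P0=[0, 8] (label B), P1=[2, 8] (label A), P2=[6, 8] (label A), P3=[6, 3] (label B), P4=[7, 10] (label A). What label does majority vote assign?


d(q,P0) = 4.4721  (label B)
d(q,P1) = 2.8284  (label A)
d(q,P2) = 2.8284  (label A)
d(q,P3) = 7.2801  (label B)
d(q,P4) = 3.0  (label A)
Votes: A=3, B=2
Majority → A

A


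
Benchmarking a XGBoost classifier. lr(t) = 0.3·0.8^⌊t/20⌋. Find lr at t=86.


n_drops = ⌊86/20⌋ = 4
lr = 0.3·0.8^4 = 0.3·0.4096 = 0.12288

0.12288


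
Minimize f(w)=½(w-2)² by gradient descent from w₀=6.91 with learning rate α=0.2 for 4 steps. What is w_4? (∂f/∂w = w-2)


step 1: grad = 6.91-2 = 4.91; w = 6.91 - 0.2·(4.91) = 5.928
step 2: grad = 5.928-2 = 3.928; w = 5.928 - 0.2·(3.928) = 5.1424
step 3: grad = 5.1424-2 = 3.1424; w = 5.1424 - 0.2·(3.1424) = 4.51392
step 4: grad = 4.51392-2 = 2.51392; w = 4.51392 - 0.2·(2.51392) = 4.011136

4.011136


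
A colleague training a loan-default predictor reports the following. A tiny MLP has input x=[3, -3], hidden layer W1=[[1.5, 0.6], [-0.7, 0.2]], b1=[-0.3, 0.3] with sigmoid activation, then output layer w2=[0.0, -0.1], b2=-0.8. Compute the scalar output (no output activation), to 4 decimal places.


z1[0] = (1.5)·(3) + (0.6)·(-3) - 0.3 = 2.4
z1[1] = (-0.7)·(3) + (0.2)·(-3) + 0.3 = -2.4
h = sigmoid(z1) = [0.9168, 0.0832]
output = (0.0)·(0.9168) + (-0.1)·(0.0832) - 0.8 = -0.8083

-0.8083


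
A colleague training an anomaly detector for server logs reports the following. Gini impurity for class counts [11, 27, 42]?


Probabilities: [11/80, 27/80, 42/80] ≈ [0.1375, 0.3375, 0.525]
Σpᵢ² = (121 + 729 + 1764)/80² = 2614/6400
Gini = 1 - Σpᵢ² = 1 - 2614/6400 = 0.5916

0.5916


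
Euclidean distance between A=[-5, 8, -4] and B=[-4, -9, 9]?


d = √((-5+ 4)² + (8+ 9)² + (-4-9)²)
  = √(1 + 289 + 169)
  = √459 = 21.4243

21.4243


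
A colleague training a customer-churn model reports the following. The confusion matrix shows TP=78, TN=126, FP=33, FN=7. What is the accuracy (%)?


Accuracy = (TP+TN)/(TP+TN+FP+FN)
= (78+126)/(244)
= 204/244 = 83.61%

83.61%


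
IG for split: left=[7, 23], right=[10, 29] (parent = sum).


Parent = [17, 52], H_parent = 0.8055
H_left = 0.7838 (n=30), H_right = 0.8213 (n=39)
H_children = (30/69)·0.7838 + (39/69)·0.8213 = 0.805
IG = 0.8055 - 0.805 = 0.0005

0.0005


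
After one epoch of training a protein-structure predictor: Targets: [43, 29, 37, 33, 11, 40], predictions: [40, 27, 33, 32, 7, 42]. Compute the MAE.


Absolute errors: |43-40|=3, |29-27|=2, |37-33|=4, |33-32|=1, |11-7|=4, |40-42|=2
Sum = 16
MAE = 16/6 = 8/3

8/3


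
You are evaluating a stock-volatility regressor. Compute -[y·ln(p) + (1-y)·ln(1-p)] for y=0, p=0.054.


BCE = -[y·ln(p) + (1-y)·ln(1-p)]
= -0 - 1·ln(1-0.054)
= -ln(0.946) = 0.0555

0.0555


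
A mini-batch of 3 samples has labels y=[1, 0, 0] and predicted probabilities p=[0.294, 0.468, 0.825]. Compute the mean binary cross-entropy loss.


L[0] = -ln(0.294) = 1.2242
L[1] = -ln(1-0.468) = -ln(0.532) = 0.6311
L[2] = -ln(1-0.825) = -ln(0.175) = 1.743
mean = (1.2242 + 0.6311 + 1.743)/3 = 1.1994

1.1994


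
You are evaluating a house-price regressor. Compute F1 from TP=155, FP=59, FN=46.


Precision = 155/214 = 0.7243
Recall = 155/201 = 0.7711
F1 = 2·P·R/(P+R) = 2·TP/(2·TP+FP+FN) = 310/(310+59+46) = 310/415 = 0.747

0.747


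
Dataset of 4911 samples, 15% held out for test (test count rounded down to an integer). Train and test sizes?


Test = ⌊4911·15/100⌋ = 736
Train = 4911 - 736 = 4175

Train: 4175, Test: 736


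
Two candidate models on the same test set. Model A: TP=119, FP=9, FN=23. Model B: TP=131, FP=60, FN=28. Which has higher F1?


Model A: P=119/128=0.9297, R=119/142=0.838, F1=2PR/(P+R)=2TP/(2TP+FP+FN)=238/270=0.8815
Model B: P=131/191=0.6859, R=131/159=0.8239, F1=2PR/(P+R)=2TP/(2TP+FP+FN)=262/350=0.7486
0.8815 > 0.7486 → Model A

Model A


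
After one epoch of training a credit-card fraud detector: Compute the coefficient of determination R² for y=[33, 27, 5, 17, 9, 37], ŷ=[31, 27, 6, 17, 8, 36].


ȳ = 21.3333
SS_res = Σ(y-ŷ)² = 7
SS_tot = Σ(y-ȳ)² = 851.33
R² = 1 - SS_res/SS_tot = 1 - 0.0082 = 0.9918

0.9918


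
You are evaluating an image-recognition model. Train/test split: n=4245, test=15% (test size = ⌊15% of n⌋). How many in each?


Test = ⌊4245·15/100⌋ = 636
Train = 4245 - 636 = 3609

Train: 3609, Test: 636


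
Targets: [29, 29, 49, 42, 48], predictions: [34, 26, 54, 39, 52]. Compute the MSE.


Squared errors: (29-34)²=25, (29-26)²=9, (49-54)²=25, (42-39)²=9, (48-52)²=16
Sum = 84
MSE = 84/5 = 84/5

84/5


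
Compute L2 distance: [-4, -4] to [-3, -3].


d = √((-4+ 3)² + (-4+ 3)²)
  = √(1 + 1)
  = √2 = 1.4142

1.4142


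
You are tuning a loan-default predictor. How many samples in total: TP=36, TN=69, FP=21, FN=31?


Total = TP + TN + FP + FN
= 36 + 69 + 21 + 31
= 157
(Predicted positive: 57, predicted negative: 100)

157


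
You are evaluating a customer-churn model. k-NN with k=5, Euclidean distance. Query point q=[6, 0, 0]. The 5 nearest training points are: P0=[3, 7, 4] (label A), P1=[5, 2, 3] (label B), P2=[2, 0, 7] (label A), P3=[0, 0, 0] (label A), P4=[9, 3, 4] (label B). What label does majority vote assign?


d(q,P0) = 8.6023  (label A)
d(q,P1) = 3.7417  (label B)
d(q,P2) = 8.0623  (label A)
d(q,P3) = 6.0  (label A)
d(q,P4) = 5.831  (label B)
Votes: A=3, B=2
Majority → A

A


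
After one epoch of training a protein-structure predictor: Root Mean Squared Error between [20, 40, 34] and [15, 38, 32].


MSE = 33/3 = 11
RMSE = √(33/3) = 3.3166

3.3166


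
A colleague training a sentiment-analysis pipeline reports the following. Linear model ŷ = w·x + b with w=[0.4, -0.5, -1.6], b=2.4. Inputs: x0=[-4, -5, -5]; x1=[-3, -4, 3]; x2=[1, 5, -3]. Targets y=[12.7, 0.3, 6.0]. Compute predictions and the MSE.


ŷ0 = (0.4)·(-4) + (-0.5)·(-5) + (-1.6)·(-5) + 2.4 = 11.3
ŷ1 = (0.4)·(-3) + (-0.5)·(-4) + (-1.6)·(3) + 2.4 = -1.6
ŷ2 = (0.4)·(1) + (-0.5)·(5) + (-1.6)·(-3) + 2.4 = 5.1
errors² = [1.96, 3.61, 0.81]
MSE = 6.3800/3 = 2.1267

2.1267


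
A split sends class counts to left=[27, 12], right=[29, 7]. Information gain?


Parent = [56, 19], H_parent = 0.8165
H_left = 0.8905 (n=39), H_right = 0.7107 (n=36)
H_children = (39/75)·0.8905 + (36/75)·0.7107 = 0.8042
IG = 0.8165 - 0.8042 = 0.0123

0.0123


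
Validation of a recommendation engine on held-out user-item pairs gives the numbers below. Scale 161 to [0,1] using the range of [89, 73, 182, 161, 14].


min=14, max=182
(161-14)/(182-14) = 147/168 = 0.875

0.875


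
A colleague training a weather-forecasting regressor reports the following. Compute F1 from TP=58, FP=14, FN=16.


Precision = 58/72 = 0.8056
Recall = 58/74 = 0.7838
F1 = 2·P·R/(P+R) = 2·TP/(2·TP+FP+FN) = 116/(116+14+16) = 116/146 = 0.7945

0.7945


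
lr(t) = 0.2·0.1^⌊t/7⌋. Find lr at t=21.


n_drops = ⌊21/7⌋ = 3
lr = 0.2·0.1^3 = 0.2·0.001 = 0.0002

0.0002


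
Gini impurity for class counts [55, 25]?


Probabilities: [55/80, 25/80] ≈ [0.6875, 0.3125]
Σpᵢ² = (3025 + 625)/80² = 3650/6400
Gini = 1 - Σpᵢ² = 1 - 3650/6400 = 0.4297

0.4297


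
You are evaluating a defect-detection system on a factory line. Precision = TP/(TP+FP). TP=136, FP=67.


Precision = TP/(TP+FP)
= 136/(136+67)
= 136/203 = 67.0%

67.0%


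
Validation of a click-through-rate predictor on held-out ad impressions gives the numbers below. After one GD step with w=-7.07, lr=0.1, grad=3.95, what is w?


w_new = w - α·∇
= -7.07 - 0.1·3.95
= -7.07 - 0.395
= -7.465

-7.465


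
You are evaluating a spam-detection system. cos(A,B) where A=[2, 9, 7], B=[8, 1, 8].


A·B = 2·8 + 9·1 + 7·8 = 81
‖A‖ = √134 = 11.5758, ‖B‖ = √129 = 11.3578
cos = 81/(√134·√129) = 81/√17286 = 0.6161

0.6161


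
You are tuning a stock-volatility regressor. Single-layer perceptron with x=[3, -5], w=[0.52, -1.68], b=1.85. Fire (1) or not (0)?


z = (3)·(0.52) + (-5)·(-1.68) + 1.85
  = 11.81
step(z) = 1 (z≥0)

1


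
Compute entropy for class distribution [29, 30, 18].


Probabilities: [29/77, 30/77, 18/77] ≈ [0.3766, 0.3896, 0.2338]
H = -((29/77)·log₂(29/77) + (30/77)·log₂(30/77) + (18/77)·log₂(18/77))
  = 1.5506 bits

1.5506 bits


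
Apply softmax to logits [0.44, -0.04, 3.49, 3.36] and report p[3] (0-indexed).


Exponentials: e^0.44=1.5527, e^-0.04=0.9608, e^3.49=32.7859, e^3.36=28.7892
Sum = 64.0886
Softmax = [0.0242, 0.015, 0.5116, 0.4492]
p[3] = 28.7892/64.0886 = 0.4492

0.4492


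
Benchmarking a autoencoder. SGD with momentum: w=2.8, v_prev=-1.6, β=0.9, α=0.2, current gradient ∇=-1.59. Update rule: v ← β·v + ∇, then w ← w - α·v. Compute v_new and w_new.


v_new = 0.9·-1.6 - 1.59 = -1.44 - 1.59 = -3.03
w_new = 2.8 - 0.2·-3.03 = 2.8 + 0.606 = 3.406

v_new=-3.03, w_new=3.406


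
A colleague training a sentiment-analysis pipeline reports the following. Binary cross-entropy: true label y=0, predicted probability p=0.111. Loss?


BCE = -[y·ln(p) + (1-y)·ln(1-p)]
= -0 - 1·ln(1-0.111)
= -ln(0.889) = 0.1177

0.1177


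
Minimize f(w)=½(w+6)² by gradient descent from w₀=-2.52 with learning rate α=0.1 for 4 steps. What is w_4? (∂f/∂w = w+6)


step 1: grad = -2.52+6 = 3.48; w = -2.52 - 0.1·(3.48) = -2.868
step 2: grad = -2.868+6 = 3.132; w = -2.868 - 0.1·(3.132) = -3.1812
step 3: grad = -3.1812+6 = 2.8188; w = -3.1812 - 0.1·(2.8188) = -3.46308
step 4: grad = -3.46308+6 = 2.53692; w = -3.46308 - 0.1·(2.53692) = -3.716772

-3.716772


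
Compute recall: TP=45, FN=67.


Recall = TP/(TP+FN)
= 45/(45+67)
= 45/112 = 40.18%

40.18%


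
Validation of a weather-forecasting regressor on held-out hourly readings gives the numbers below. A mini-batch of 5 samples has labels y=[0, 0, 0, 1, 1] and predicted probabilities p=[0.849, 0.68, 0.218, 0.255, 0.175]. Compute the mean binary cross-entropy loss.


L[0] = -ln(1-0.849) = -ln(0.151) = 1.8905
L[1] = -ln(1-0.68) = -ln(0.32) = 1.1394
L[2] = -ln(1-0.218) = -ln(0.782) = 0.2459
L[3] = -ln(0.255) = 1.3665
L[4] = -ln(0.175) = 1.743
mean = (1.8905 + 1.1394 + 0.2459 + 1.3665 + 1.743)/5 = 1.2771

1.2771


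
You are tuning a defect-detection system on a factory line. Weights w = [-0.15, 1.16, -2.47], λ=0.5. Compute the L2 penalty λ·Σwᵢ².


‖w‖₂² = (-0.15)² + (1.16)² + (-2.47)²
     = 0.0225 + 1.3456 + 6.1009
     = 7.469
λ·‖w‖₂² = 0.5·7.469 = 3.7345

3.7345


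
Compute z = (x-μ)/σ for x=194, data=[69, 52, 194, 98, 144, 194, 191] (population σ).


μ = 134.5714, σ = 57.061
z = (194 - 134.5714)/57.061 = 1.0415

1.0415


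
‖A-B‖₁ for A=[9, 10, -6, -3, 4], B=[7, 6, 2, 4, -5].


d = |9-7| + |10-6| + |-6-2| + |-3-4| + |4+ 5|
  = 2 + 4 + 8 + 7 + 9
  = 30

30


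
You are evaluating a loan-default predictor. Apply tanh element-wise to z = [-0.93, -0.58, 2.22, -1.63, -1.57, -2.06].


tanh(-0.93) = -0.7306
tanh(-0.58) = -0.5227
tanh(2.22) = 0.9767
tanh(-1.63) = -0.9261
tanh(-1.57) = -0.917
tanh(-2.06) = -0.968
result = [-0.7306, -0.5227, 0.9767, -0.9261, -0.917, -0.968]

[-0.7306, -0.5227, 0.9767, -0.9261, -0.917, -0.968]


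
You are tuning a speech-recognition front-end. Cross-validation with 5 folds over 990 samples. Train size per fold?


Fold size = 990/5 = 198
Training per fold = 990 - 198 = 792

792


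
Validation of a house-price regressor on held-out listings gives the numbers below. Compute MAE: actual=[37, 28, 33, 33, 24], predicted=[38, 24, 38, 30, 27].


Absolute errors: |37-38|=1, |28-24|=4, |33-38|=5, |33-30|=3, |24-27|=3
Sum = 16
MAE = 16/5 = 16/5

16/5


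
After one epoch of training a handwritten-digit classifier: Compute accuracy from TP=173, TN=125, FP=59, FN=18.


Accuracy = (TP+TN)/(TP+TN+FP+FN)
= (173+125)/(375)
= 298/375 = 79.47%

79.47%


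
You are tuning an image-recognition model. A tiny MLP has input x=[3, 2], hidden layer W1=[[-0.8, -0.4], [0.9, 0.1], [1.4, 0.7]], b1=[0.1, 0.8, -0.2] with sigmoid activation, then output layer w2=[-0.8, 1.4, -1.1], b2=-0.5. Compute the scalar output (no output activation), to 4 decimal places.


z1[0] = (-0.8)·(3) + (-0.4)·(2) + 0.1 = -3.1
z1[1] = (0.9)·(3) + (0.1)·(2) + 0.8 = 3.7
z1[2] = (1.4)·(3) + (0.7)·(2) - 0.2 = 5.4
h = sigmoid(z1) = [0.0431, 0.9759, 0.9955]
output = (-0.8)·(0.0431) + (1.4)·(0.9759) + (-1.1)·(0.9955) - 0.5 = -0.2633

-0.2633


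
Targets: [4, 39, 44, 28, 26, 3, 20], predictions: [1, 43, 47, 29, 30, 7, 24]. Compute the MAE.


Absolute errors: |4-1|=3, |39-43|=4, |44-47|=3, |28-29|=1, |26-30|=4, |3-7|=4, |20-24|=4
Sum = 23
MAE = 23/7 = 23/7

23/7


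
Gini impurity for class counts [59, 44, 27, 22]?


Probabilities: [59/152, 44/152, 27/152, 22/152] ≈ [0.3882, 0.2895, 0.1776, 0.1447]
Σpᵢ² = (3481 + 1936 + 729 + 484)/152² = 6630/23104
Gini = 1 - Σpᵢ² = 1 - 6630/23104 = 0.713

0.713


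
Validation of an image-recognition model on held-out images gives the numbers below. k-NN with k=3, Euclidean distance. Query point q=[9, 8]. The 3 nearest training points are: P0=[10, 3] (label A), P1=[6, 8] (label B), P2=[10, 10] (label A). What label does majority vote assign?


d(q,P0) = 5.099  (label A)
d(q,P1) = 3.0  (label B)
d(q,P2) = 2.2361  (label A)
Votes: A=2, B=1
Majority → A

A


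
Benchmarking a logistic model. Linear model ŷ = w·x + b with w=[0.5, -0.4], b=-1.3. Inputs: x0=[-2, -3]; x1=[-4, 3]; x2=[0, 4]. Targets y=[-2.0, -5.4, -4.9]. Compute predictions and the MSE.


ŷ0 = (0.5)·(-2) + (-0.4)·(-3) - 1.3 = -1.1
ŷ1 = (0.5)·(-4) + (-0.4)·(3) - 1.3 = -4.5
ŷ2 = (0.5)·(0) + (-0.4)·(4) - 1.3 = -2.9
errors² = [0.81, 0.81, 4.0]
MSE = 5.6200/3 = 1.8733

1.8733


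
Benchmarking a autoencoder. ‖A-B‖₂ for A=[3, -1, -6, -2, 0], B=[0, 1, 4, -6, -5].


d = √((3-0)² + (-1-1)² + (-6-4)² + (-2+ 6)² + (0+ 5)²)
  = √(9 + 4 + 100 + 16 + 25)
  = √154 = 12.4097

12.4097


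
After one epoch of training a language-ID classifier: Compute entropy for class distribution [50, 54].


Probabilities: [50/104, 54/104] ≈ [0.4808, 0.5192]
H = -((50/104)·log₂(50/104) + (54/104)·log₂(54/104))
  = 0.9989 bits

0.9989 bits


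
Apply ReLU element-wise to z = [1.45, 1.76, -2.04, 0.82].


ReLU(1.45) = max(0, 1.45) = 1.45
ReLU(1.76) = max(0, 1.76) = 1.76
ReLU(-2.04) = max(0, -2.04) = 0.0
ReLU(0.82) = max(0, 0.82) = 0.82
result = [1.45, 1.76, 0.0, 0.82]

[1.45, 1.76, 0.0, 0.82]


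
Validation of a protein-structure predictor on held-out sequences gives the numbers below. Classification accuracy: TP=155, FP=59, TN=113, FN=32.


Accuracy = (TP+TN)/(TP+TN+FP+FN)
= (155+113)/(359)
= 268/359 = 74.65%

74.65%


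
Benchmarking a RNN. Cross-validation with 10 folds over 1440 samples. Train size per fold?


Fold size = 1440/10 = 144
Training per fold = 1440 - 144 = 1296

1296


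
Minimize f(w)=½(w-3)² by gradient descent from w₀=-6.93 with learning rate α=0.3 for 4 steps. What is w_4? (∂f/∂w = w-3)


step 1: grad = -6.93-3 = -9.93; w = -6.93 - 0.3·(-9.93) = -3.951
step 2: grad = -3.951-3 = -6.951; w = -3.951 - 0.3·(-6.951) = -1.8657
step 3: grad = -1.8657-3 = -4.8657; w = -1.8657 - 0.3·(-4.8657) = -0.40599
step 4: grad = -0.40599-3 = -3.40599; w = -0.40599 - 0.3·(-3.40599) = 0.615807

0.615807


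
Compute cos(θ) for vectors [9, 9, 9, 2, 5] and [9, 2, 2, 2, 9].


A·B = 9·9 + 9·2 + 9·2 + 2·2 + 5·9 = 166
‖A‖ = √272 = 16.4924, ‖B‖ = √174 = 13.1909
cos = 166/(√272·√174) = 166/√47328 = 0.763

0.763


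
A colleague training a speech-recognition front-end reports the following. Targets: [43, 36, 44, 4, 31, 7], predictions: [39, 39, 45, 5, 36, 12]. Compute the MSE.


Squared errors: (43-39)²=16, (36-39)²=9, (44-45)²=1, (4-5)²=1, (31-36)²=25, (7-12)²=25
Sum = 77
MSE = 77/6 = 77/6

77/6


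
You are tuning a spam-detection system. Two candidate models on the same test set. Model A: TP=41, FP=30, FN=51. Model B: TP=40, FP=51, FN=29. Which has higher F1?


Model A: P=41/71=0.5775, R=41/92=0.4457, F1=2PR/(P+R)=2TP/(2TP+FP+FN)=82/163=0.5031
Model B: P=40/91=0.4396, R=40/69=0.5797, F1=2PR/(P+R)=2TP/(2TP+FP+FN)=80/160=0.5
0.5031 > 0.5 → Model A

Model A


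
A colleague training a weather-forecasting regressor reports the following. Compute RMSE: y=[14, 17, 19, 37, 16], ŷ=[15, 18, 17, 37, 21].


MSE = 31/5 = 6.2
RMSE = √(31/5) = 2.49

2.49


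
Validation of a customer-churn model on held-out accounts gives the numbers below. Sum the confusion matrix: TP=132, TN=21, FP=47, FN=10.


Total = TP + TN + FP + FN
= 132 + 21 + 47 + 10
= 210
(Predicted positive: 179, predicted negative: 31)

210


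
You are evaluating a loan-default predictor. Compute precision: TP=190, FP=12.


Precision = TP/(TP+FP)
= 190/(190+12)
= 190/202 = 94.06%

94.06%


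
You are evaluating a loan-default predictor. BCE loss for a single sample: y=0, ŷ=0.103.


BCE = -[y·ln(p) + (1-y)·ln(1-p)]
= -0 - 1·ln(1-0.103)
= -ln(0.897) = 0.1087

0.1087


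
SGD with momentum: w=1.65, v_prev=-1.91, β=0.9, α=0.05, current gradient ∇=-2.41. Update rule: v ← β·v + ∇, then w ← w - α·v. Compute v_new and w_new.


v_new = 0.9·-1.91 - 2.41 = -1.719 - 2.41 = -4.129
w_new = 1.65 - 0.05·-4.129 = 1.65 + 0.20645 = 1.85645

v_new=-4.129, w_new=1.85645


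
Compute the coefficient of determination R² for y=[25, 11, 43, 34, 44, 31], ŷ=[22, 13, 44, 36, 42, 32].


ȳ = 31.3333
SS_res = Σ(y-ŷ)² = 23
SS_tot = Σ(y-ȳ)² = 757.33
R² = 1 - SS_res/SS_tot = 1 - 0.0304 = 0.9696

0.9696


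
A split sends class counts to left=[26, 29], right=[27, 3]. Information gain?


Parent = [53, 32], H_parent = 0.9555
H_left = 0.9979 (n=55), H_right = 0.469 (n=30)
H_children = (55/85)·0.9979 + (30/85)·0.469 = 0.8112
IG = 0.9555 - 0.8112 = 0.1443

0.1443


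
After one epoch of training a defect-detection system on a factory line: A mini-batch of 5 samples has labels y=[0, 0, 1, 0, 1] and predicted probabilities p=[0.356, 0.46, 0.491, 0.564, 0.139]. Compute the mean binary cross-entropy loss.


L[0] = -ln(1-0.356) = -ln(0.644) = 0.4401
L[1] = -ln(1-0.46) = -ln(0.54) = 0.6162
L[2] = -ln(0.491) = 0.7113
L[3] = -ln(1-0.564) = -ln(0.436) = 0.8301
L[4] = -ln(0.139) = 1.9733
mean = (0.4401 + 0.6162 + 0.7113 + 0.8301 + 1.9733)/5 = 0.9142

0.9142


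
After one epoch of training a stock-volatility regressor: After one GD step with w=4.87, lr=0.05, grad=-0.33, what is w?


w_new = w - α·∇
= 4.87 - 0.05·-0.33
= 4.87 + 0.0165
= 4.8865

4.8865


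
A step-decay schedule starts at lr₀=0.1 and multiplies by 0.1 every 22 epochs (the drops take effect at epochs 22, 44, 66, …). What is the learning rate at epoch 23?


n_drops = ⌊23/22⌋ = 1
lr = 0.1·0.1^1 = 0.1·0.1 = 0.01

0.01


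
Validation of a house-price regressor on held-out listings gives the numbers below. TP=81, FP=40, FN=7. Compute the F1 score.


Precision = 81/121 = 0.6694
Recall = 81/88 = 0.9205
F1 = 2·P·R/(P+R) = 2·TP/(2·TP+FP+FN) = 162/(162+40+7) = 162/209 = 0.7751

0.7751


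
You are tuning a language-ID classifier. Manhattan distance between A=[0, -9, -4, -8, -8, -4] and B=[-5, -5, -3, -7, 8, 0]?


d = |0+ 5| + |-9+ 5| + |-4+ 3| + |-8+ 7| + |-8-8| + |-4-0|
  = 5 + 4 + 1 + 1 + 16 + 4
  = 31

31


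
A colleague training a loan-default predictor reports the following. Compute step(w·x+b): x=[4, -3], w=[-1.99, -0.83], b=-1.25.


z = (4)·(-1.99) + (-3)·(-0.83) - 1.25
  = -6.72
step(z) = 0 (z<0)

0


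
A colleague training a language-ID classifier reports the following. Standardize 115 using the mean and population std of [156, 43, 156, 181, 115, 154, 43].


μ = 121.1429, σ = 52.5668
z = (115 - 121.1429)/52.5668 = -0.1169

-0.1169


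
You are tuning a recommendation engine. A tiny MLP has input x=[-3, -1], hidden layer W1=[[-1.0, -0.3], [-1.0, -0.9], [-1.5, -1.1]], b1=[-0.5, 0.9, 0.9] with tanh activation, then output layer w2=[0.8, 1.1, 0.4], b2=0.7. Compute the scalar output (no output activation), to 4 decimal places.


z1[0] = (-1.0)·(-3) + (-0.3)·(-1) - 0.5 = 2.8
z1[1] = (-1.0)·(-3) + (-0.9)·(-1) + 0.9 = 4.8
z1[2] = (-1.5)·(-3) + (-1.1)·(-1) + 0.9 = 6.5
h = tanh(z1) = [0.9926, 0.9999, 1.0]
output = (0.8)·(0.9926) + (1.1)·(0.9999) + (0.4)·(1.0) + 0.7 = 2.994

2.994


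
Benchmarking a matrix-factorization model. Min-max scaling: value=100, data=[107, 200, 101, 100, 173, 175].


min=100, max=200
(100-100)/(200-100) = 0/100 = 0.0

0.0


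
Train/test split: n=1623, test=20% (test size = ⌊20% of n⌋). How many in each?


Test = ⌊1623·20/100⌋ = 324
Train = 1623 - 324 = 1299

Train: 1299, Test: 324


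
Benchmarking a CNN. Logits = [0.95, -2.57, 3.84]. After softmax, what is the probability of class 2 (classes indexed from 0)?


Exponentials: e^0.95=2.5857, e^-2.57=0.0765, e^3.84=46.5255
Sum = 49.1877
Softmax = [0.0526, 0.0016, 0.9459]
p[2] = 46.5255/49.1877 = 0.9459

0.9459


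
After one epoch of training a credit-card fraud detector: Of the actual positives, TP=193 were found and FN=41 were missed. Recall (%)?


Recall = TP/(TP+FN)
= 193/(193+41)
= 193/234 = 82.48%

82.48%


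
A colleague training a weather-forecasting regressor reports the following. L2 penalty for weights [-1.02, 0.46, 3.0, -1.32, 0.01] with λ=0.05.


‖w‖₂² = (-1.02)² + (0.46)² + (3.0)² + (-1.32)² + (0.01)²
     = 1.0404 + 0.2116 + 9 + 1.7424 + 0.0001
     = 11.9945
λ·‖w‖₂² = 0.05·11.9945 = 0.599725

0.599725


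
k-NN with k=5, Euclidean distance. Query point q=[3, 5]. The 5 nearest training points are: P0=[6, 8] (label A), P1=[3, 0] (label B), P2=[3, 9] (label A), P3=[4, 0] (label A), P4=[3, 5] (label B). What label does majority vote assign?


d(q,P0) = 4.2426  (label A)
d(q,P1) = 5.0  (label B)
d(q,P2) = 4.0  (label A)
d(q,P3) = 5.099  (label A)
d(q,P4) = 0.0  (label B)
Votes: A=3, B=2
Majority → A

A


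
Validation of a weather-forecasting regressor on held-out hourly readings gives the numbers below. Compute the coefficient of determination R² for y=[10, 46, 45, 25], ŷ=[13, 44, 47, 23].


ȳ = 31.5
SS_res = Σ(y-ŷ)² = 21
SS_tot = Σ(y-ȳ)² = 897
R² = 1 - SS_res/SS_tot = 1 - 0.0234 = 0.9766

0.9766


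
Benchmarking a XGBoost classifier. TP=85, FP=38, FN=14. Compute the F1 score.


Precision = 85/123 = 0.6911
Recall = 85/99 = 0.8586
F1 = 2·P·R/(P+R) = 2·TP/(2·TP+FP+FN) = 170/(170+38+14) = 170/222 = 0.7658

0.7658


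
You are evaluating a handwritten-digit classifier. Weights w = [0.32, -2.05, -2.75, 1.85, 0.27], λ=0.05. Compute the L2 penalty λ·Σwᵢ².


‖w‖₂² = (0.32)² + (-2.05)² + (-2.75)² + (1.85)² + (0.27)²
     = 0.1024 + 4.2025 + 7.5625 + 3.4225 + 0.0729
     = 15.3628
λ·‖w‖₂² = 0.05·15.3628 = 0.76814

0.76814


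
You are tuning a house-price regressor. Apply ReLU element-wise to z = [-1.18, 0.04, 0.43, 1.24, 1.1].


ReLU(-1.18) = max(0, -1.18) = 0.0
ReLU(0.04) = max(0, 0.04) = 0.04
ReLU(0.43) = max(0, 0.43) = 0.43
ReLU(1.24) = max(0, 1.24) = 1.24
ReLU(1.1) = max(0, 1.1) = 1.1
result = [0.0, 0.04, 0.43, 1.24, 1.1]

[0.0, 0.04, 0.43, 1.24, 1.1]


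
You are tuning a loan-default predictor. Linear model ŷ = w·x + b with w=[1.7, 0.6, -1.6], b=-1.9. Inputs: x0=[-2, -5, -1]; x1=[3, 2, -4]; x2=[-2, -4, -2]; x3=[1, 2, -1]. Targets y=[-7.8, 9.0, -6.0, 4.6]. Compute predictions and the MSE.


ŷ0 = (1.7)·(-2) + (0.6)·(-5) + (-1.6)·(-1) - 1.9 = -6.7
ŷ1 = (1.7)·(3) + (0.6)·(2) + (-1.6)·(-4) - 1.9 = 10.8
ŷ2 = (1.7)·(-2) + (0.6)·(-4) + (-1.6)·(-2) - 1.9 = -4.5
ŷ3 = (1.7)·(1) + (0.6)·(2) + (-1.6)·(-1) - 1.9 = 2.6
errors² = [1.21, 3.24, 2.25, 4.0]
MSE = 10.7000/4 = 2.675

2.675


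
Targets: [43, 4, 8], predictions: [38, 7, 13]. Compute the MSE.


Squared errors: (43-38)²=25, (4-7)²=9, (8-13)²=25
Sum = 59
MSE = 59/3 = 59/3

59/3


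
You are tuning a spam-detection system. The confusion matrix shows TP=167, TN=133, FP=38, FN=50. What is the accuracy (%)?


Accuracy = (TP+TN)/(TP+TN+FP+FN)
= (167+133)/(388)
= 300/388 = 77.32%

77.32%


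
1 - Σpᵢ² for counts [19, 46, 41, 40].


Probabilities: [19/146, 46/146, 41/146, 40/146] ≈ [0.1301, 0.3151, 0.2808, 0.274]
Σpᵢ² = (361 + 2116 + 1681 + 1600)/146² = 5758/21316
Gini = 1 - Σpᵢ² = 1 - 5758/21316 = 0.7299

0.7299


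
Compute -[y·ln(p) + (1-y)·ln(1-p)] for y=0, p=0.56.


BCE = -[y·ln(p) + (1-y)·ln(1-p)]
= -0 - 1·ln(1-0.56)
= -ln(0.44) = 0.821

0.821


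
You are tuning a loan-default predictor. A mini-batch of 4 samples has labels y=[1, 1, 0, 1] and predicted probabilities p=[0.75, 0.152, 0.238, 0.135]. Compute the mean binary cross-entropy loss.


L[0] = -ln(0.75) = 0.2877
L[1] = -ln(0.152) = 1.8839
L[2] = -ln(1-0.238) = -ln(0.762) = 0.2718
L[3] = -ln(0.135) = 2.0025
mean = (0.2877 + 1.8839 + 0.2718 + 2.0025)/4 = 1.1115

1.1115


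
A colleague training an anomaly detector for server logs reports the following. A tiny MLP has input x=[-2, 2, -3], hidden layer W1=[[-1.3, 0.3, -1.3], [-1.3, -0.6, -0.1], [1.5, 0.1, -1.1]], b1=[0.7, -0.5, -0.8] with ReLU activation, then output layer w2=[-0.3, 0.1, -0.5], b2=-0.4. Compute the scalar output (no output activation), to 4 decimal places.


z1[0] = (-1.3)·(-2) + (0.3)·(2) + (-1.3)·(-3) + 0.7 = 7.8
z1[1] = (-1.3)·(-2) + (-0.6)·(2) + (-0.1)·(-3) - 0.5 = 1.2
z1[2] = (1.5)·(-2) + (0.1)·(2) + (-1.1)·(-3) - 0.8 = -0.3
h = ReLU(z1) = [7.8, 1.2, 0.0]
output = (-0.3)·(7.8) + (0.1)·(1.2) + (-0.5)·(0.0) - 0.4 = -2.62

-2.62


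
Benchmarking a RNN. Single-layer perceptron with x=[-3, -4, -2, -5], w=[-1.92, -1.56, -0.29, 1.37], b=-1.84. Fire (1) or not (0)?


z = (-3)·(-1.92) + (-4)·(-1.56) + (-2)·(-0.29) + (-5)·(1.37) - 1.84
  = 3.89
step(z) = 1 (z≥0)

1


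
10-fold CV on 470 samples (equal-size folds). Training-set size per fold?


Fold size = 470/10 = 47
Training per fold = 470 - 47 = 423

423


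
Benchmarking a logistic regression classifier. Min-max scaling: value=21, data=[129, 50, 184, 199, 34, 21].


min=21, max=199
(21-21)/(199-21) = 0/178 = 0.0

0.0


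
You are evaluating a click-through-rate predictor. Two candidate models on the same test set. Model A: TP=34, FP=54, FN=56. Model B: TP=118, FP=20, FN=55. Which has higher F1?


Model A: P=34/88=0.3864, R=34/90=0.3778, F1=2PR/(P+R)=2TP/(2TP+FP+FN)=68/178=0.382
Model B: P=118/138=0.8551, R=118/173=0.6821, F1=2PR/(P+R)=2TP/(2TP+FP+FN)=236/311=0.7588
0.382 < 0.7588 → Model B

Model B


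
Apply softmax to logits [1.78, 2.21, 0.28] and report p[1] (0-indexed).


Exponentials: e^1.78=5.9299, e^2.21=9.1157, e^0.28=1.3231
Sum = 16.3687
Softmax = [0.3623, 0.5569, 0.0808]
p[1] = 9.1157/16.3687 = 0.5569

0.5569


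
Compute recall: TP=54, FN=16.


Recall = TP/(TP+FN)
= 54/(54+16)
= 54/70 = 77.14%

77.14%


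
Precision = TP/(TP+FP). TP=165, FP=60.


Precision = TP/(TP+FP)
= 165/(165+60)
= 165/225 = 73.33%

73.33%


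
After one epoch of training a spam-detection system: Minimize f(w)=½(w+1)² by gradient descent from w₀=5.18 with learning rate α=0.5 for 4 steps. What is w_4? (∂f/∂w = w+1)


step 1: grad = 5.18+1 = 6.18; w = 5.18 - 0.5·(6.18) = 2.09
step 2: grad = 2.09+1 = 3.09; w = 2.09 - 0.5·(3.09) = 0.545
step 3: grad = 0.545+1 = 1.545; w = 0.545 - 0.5·(1.545) = -0.2275
step 4: grad = -0.2275+1 = 0.7725; w = -0.2275 - 0.5·(0.7725) = -0.61375

-0.61375


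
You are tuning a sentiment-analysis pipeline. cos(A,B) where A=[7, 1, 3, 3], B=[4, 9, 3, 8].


A·B = 7·4 + 1·9 + 3·3 + 3·8 = 70
‖A‖ = √68 = 8.2462, ‖B‖ = √170 = 13.0384
cos = 70/(√68·√170) = 70/√11560 = 0.6511

0.6511


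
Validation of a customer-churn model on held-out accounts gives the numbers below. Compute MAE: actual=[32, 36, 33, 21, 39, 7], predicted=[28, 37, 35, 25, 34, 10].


Absolute errors: |32-28|=4, |36-37|=1, |33-35|=2, |21-25|=4, |39-34|=5, |7-10|=3
Sum = 19
MAE = 19/6 = 19/6

19/6


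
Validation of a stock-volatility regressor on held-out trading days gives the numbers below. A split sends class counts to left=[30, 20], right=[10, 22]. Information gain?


Parent = [40, 42], H_parent = 0.9996
H_left = 0.971 (n=50), H_right = 0.896 (n=32)
H_children = (50/82)·0.971 + (32/82)·0.896 = 0.9417
IG = 0.9996 - 0.9417 = 0.0579

0.0579


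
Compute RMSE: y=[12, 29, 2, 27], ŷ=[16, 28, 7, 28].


MSE = 43/4 = 10.75
RMSE = √(43/4) = 3.2787

3.2787


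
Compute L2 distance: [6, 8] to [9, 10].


d = √((6-9)² + (8-10)²)
  = √(9 + 4)
  = √13 = 3.6056

3.6056


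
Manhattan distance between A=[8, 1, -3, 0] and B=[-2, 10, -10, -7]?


d = |8+ 2| + |1-10| + |-3+ 10| + |0+ 7|
  = 10 + 9 + 7 + 7
  = 33

33


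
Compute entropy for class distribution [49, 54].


Probabilities: [49/103, 54/103] ≈ [0.4757, 0.5243]
H = -((49/103)·log₂(49/103) + (54/103)·log₂(54/103))
  = 0.9983 bits

0.9983 bits


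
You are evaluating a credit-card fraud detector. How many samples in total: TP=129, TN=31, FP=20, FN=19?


Total = TP + TN + FP + FN
= 129 + 31 + 20 + 19
= 199
(Predicted positive: 149, predicted negative: 50)

199


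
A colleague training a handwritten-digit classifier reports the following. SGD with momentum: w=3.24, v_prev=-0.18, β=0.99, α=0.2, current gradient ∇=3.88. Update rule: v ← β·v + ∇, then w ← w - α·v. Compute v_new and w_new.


v_new = 0.99·-0.18 + 3.88 = -0.1782 + 3.88 = 3.7018
w_new = 3.24 - 0.2·3.7018 = 3.24 - 0.74036 = 2.49964

v_new=3.7018, w_new=2.49964


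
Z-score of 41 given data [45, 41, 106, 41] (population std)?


μ = 58.25, σ = 27.6168
z = (41 - 58.25)/27.6168 = -0.6246

-0.6246
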